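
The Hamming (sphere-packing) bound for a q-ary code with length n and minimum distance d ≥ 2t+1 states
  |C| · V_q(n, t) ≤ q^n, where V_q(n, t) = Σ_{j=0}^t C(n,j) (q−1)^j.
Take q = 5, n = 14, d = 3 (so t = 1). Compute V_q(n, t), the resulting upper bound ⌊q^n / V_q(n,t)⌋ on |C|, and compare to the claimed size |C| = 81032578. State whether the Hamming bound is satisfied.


V_q(n, t) = 57, q^n = 6103515625, Hamming bound = 107079221, |C| = 81032578 ≤ bound (satisfied).

Step 1: Compute V_q(n, t) = Σ_{j=0}^1 C(n, j) (q−1)^j.
  j = 0: C(14,0)·(4)^0 = 1·1 = 1.
  j = 1: C(14,1)·(4)^1 = 14·4 = 56.
  V_q(n, t) = 1 + 56 = 57.
Step 2: q^n = 5^14 = 6103515625.
Step 3: Hamming bound ⌊q^n / V_q(n,t)⌋ = ⌊6103515625/57⌋ = 107079221.
Step 4: Compare |C| = 81032578 to 107079221: satisfied.
The claimed |C| lies below the Hamming bound.


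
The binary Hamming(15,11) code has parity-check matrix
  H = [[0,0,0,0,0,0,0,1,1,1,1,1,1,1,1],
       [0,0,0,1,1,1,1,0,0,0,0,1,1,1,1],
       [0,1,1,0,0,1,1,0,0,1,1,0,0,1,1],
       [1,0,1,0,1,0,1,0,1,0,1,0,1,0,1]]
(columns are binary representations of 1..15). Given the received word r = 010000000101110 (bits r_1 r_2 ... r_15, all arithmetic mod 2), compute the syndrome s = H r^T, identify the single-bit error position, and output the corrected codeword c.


s = (0, 1, 1, 1)^T, error position = 7, corrected codeword c = 010000100101110

Compute s = H r^T mod 2 one row at a time:
  s_1 = 0 + 0 + 1 + 0 + 1 + 1 + 1 + 0 = 4 ≡ 0 (mod 2).
  s_2 = 0 + 0 + 0 + 0 + 1 + 1 + 1 + 0 = 3 ≡ 1 (mod 2).
  s_3 = 1 + 0 + 0 + 0 + 1 + 0 + 1 + 0 = 3 ≡ 1 (mod 2).
  s_4 = 0 + 0 + 0 + 0 + 0 + 0 + 1 + 0 = 1 ≡ 1 (mod 2).
s = (0, 1, 1, 1)^T — this equals column 7 of H (binary 0111), so error is at position 7.
Correct: flip bit 7 of r = 010000000101110 to get c = 010000100101110.


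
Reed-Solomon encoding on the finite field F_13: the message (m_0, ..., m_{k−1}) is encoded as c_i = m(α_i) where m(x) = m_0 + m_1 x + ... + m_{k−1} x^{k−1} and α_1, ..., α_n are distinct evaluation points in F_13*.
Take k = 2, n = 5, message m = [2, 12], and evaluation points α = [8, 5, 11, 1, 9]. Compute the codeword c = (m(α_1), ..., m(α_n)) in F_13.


c = [7, 10, 4, 1, 6]

Message polynomial: m(x) = 2 + 12·x (mod 13).
For each evaluation point α_i, compute m(α_i) mod 13:
  α_1 = 8: Horner steps 12 → 7, so m(8) = 7.
  α_2 = 5: Horner steps 12 → 10, so m(5) = 10.
  α_3 = 11: Horner steps 12 → 4, so m(11) = 4.
  α_4 = 1: Horner steps 12 → 1, so m(1) = 1.
  α_5 = 9: Horner steps 12 → 6, so m(9) = 6.
Codeword c = [7, 10, 4, 1, 6] ∈ F_13^5.


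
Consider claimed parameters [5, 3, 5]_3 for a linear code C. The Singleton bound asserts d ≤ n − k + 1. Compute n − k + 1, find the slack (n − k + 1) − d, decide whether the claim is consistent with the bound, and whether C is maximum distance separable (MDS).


Singleton RHS = n − k + 1 = 3, slack = -2, bound violated (no such code; not MDS).

Singleton bound: d ≤ n − k + 1.
Here n = 5, k = 3, so n − k + 1 = 3.
Given d = 5, check d ≤ 3: NO.
Slack = (n − k + 1) − d = -2.
The slack is negative: d = 5 exceeds n − k + 1 = 3 by 2, so the Singleton bound is violated and no linear [5, 3, 5]_3 code can exist. In particular it is not MDS (MDS requires d = n − k + 1 exactly).
Description: the claimed parameters are [5, 3, 5]_3; such a code would be impossible (violates the Singleton bound).


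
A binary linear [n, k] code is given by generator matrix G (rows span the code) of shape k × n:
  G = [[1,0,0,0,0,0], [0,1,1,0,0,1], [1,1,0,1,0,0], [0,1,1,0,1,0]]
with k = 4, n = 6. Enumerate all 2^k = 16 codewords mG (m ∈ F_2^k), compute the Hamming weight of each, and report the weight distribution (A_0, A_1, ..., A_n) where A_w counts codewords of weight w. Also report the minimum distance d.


Weight distribution: A_0 = 1, A_1 = 1, A_2 = 2, A_3 = 6, A_4 = 5, A_5 = 1. Minimum distance d = 1.

Enumerate all 2^4 = 16 messages m ∈ F_2^4.
For each, compute codeword c = mG in F_2^6, then tally its weight.
  m = 0000 → c = 000000, weight = 0.
  m = 1000 → c = 100000, weight = 1.
  m = 0100 → c = 011001, weight = 3.
  m = 1100 → c = 111001, weight = 4.
  m = 0010 → c = 110100, weight = 3.
  m = 1010 → c = 010100, weight = 2.
  m = 0110 → c = 101101, weight = 4.
  m = 1110 → c = 001101, weight = 3.
  m = 0001 → c = 011010, weight = 3.
  m = 1001 → c = 111010, weight = 4.
  m = 0101 → c = 000011, weight = 2.
  m = 1101 → c = 100011, weight = 3.
  m = 0011 → c = 101110, weight = 4.
  m = 1011 → c = 001110, weight = 3.
  m = 0111 → c = 110111, weight = 5.
  m = 1111 → c = 010111, weight = 4.
Tally weights:
  weight 0: 1 codewords.
  weight 1: 1 codewords.
  weight 2: 2 codewords.
  weight 3: 6 codewords.
  weight 4: 5 codewords.
  weight 5: 1 codewords.
Minimum distance d = smallest w > 0 with A_w > 0 = 1.
Sanity: Σ A_w = 16 = 2^4 = 16 ✓.


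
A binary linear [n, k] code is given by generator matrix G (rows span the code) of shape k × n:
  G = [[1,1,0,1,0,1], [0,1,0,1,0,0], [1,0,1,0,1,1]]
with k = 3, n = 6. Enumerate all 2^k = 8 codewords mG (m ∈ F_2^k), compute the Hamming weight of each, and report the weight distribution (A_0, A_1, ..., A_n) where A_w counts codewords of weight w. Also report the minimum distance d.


Weight distribution: A_0 = 1, A_2 = 3, A_4 = 3, A_6 = 1. Minimum distance d = 2.

Enumerate all 2^3 = 8 messages m ∈ F_2^3.
For each, compute codeword c = mG in F_2^6, then tally its weight.
  m = 000 → c = 000000, weight = 0.
  m = 100 → c = 110101, weight = 4.
  m = 010 → c = 010100, weight = 2.
  m = 110 → c = 100001, weight = 2.
  m = 001 → c = 101011, weight = 4.
  m = 101 → c = 011110, weight = 4.
  m = 011 → c = 111111, weight = 6.
  m = 111 → c = 001010, weight = 2.
Tally weights:
  weight 0: 1 codewords.
  weight 2: 3 codewords.
  weight 4: 3 codewords.
  weight 6: 1 codewords.
Minimum distance d = smallest w > 0 with A_w > 0 = 2.
Sanity: Σ A_w = 8 = 2^3 = 8 ✓.


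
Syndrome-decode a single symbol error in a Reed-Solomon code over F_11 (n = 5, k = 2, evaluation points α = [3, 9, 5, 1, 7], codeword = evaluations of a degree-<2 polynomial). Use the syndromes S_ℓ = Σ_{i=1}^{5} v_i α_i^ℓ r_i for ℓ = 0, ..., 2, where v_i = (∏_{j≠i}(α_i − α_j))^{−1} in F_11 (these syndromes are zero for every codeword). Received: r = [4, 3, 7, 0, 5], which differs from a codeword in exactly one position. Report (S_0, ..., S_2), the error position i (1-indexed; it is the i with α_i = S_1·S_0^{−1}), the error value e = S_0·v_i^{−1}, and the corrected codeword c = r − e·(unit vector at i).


S = (2, 6, 7), error at position 1, error magnitude e = 6, c = [9, 3, 7, 0, 5].

Step 1: column multipliers v_i = (∏_{j≠i}(α_i − α_j))^{−1} mod 11.
  i = 1 (α = 3): (3−9)(3−5)(3−1)(3−7) = (−6)·(−2)·2·(−4) = −96 ≡ 3, so v_1 = 3^{−1} = 4 (mod 11).
  i = 2 (α = 9): (9−3)(9−5)(9−1)(9−7) = 6·4·8·2 = 384 ≡ 10, so v_2 = 10^{−1} = 10 (mod 11).
  i = 3 (α = 5): (5−3)(5−9)(5−1)(5−7) = 2·(−4)·4·(−2) = 64 ≡ 9, so v_3 = 9^{−1} = 5 (mod 11).
  i = 4 (α = 1): (1−3)(1−9)(1−5)(1−7) = (−2)·(−8)·(−4)·(−6) = 384 ≡ 10, so v_4 = 10^{−1} = 10 (mod 11).
  i = 5 (α = 7): (7−3)(7−9)(7−5)(7−1) = 4·(−2)·2·6 = −96 ≡ 3, so v_5 = 3^{−1} = 4 (mod 11).
  v = [4, 10, 5, 10, 4].
Step 2: syndromes of r = [4, 3, 7, 0, 5] (all sums mod 11).
  S_0 = Σ v_i r_i = 4·4 + 10·3 + 5·7 + 10·0 + 4·5 = 101 ≡ 2.
  S_1 = Σ v_i α_i r_i = 4·3·4 + 10·9·3 + 5·5·7 + 10·1·0 + 4·7·5 = 633 ≡ 6.
  α_i^2 mod 11 = [9, 4, 3, 1, 5].
  S_2 = Σ v_i α_i^2 r_i = 4·9·4 + 10·4·3 + 5·3·7 + 10·1·0 + 4·5·5 = 469 ≡ 7.
  S = (2, 6, 7) ≠ 0, so r is not a codeword (an error is present).
Step 3: locate the error. For a single error e at position i, S_ℓ = v_i·e·α_i^ℓ, so α_err = S_1/S_0.
  S_0^{−1} = 2^{−1} = 6 (mod 11), so α_err = 6·6 = 36 ≡ 3 = α_1. Error position i = 1.
  Consistency check: S_2/S_1 = 7·2 = 14 ≡ 3 = α_err ✓ (single-error assumption holds).
Step 4: error magnitude e = S_0/v_1 = S_0·∏_{j≠1}(α_1 − α_j) = 2·3 = 6 ≡ 6 (mod 11).
Step 5: correct position 1: c_1 = r_1 − e = 4 − 6 ≡ 9 (mod 11). Hence c = [9, 3, 7, 0, 5].
  Check: interpolating c through the α_i gives m(x) = 1 + 10·x (degree < 2) with m(α_i) = c_i for every i, so c is indeed a codeword.


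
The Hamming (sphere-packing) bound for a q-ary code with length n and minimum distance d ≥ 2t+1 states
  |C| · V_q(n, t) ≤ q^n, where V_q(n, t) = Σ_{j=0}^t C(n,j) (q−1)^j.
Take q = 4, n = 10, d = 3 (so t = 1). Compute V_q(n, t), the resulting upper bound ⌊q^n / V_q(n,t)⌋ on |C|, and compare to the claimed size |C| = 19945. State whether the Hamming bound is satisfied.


V_q(n, t) = 31, q^n = 1048576, Hamming bound = 33825, |C| = 19945 ≤ bound (satisfied).

Step 1: Compute V_q(n, t) = Σ_{j=0}^1 C(n, j) (q−1)^j.
  j = 0: C(10,0)·(3)^0 = 1·1 = 1.
  j = 1: C(10,1)·(3)^1 = 10·3 = 30.
  V_q(n, t) = 1 + 30 = 31.
Step 2: q^n = 4^10 = 1048576.
Step 3: Hamming bound ⌊q^n / V_q(n,t)⌋ = ⌊1048576/31⌋ = 33825.
Step 4: Compare |C| = 19945 to 33825: satisfied.
The claimed |C| lies below the Hamming bound.


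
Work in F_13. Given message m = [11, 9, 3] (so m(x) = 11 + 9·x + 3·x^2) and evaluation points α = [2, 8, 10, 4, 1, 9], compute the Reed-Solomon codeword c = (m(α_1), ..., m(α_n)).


c = [2, 2, 11, 4, 10, 10]

Message polynomial: m(x) = 11 + 9·x + 3·x^2 (mod 13).
For each evaluation point α_i, compute m(α_i) mod 13:
  α_1 = 2: Horner steps 3 → 2 → 2, so m(2) = 2.
  α_2 = 8: Horner steps 3 → 7 → 2, so m(8) = 2.
  α_3 = 10: Horner steps 3 → 0 → 11, so m(10) = 11.
  α_4 = 4: Horner steps 3 → 8 → 4, so m(4) = 4.
  α_5 = 1: Horner steps 3 → 12 → 10, so m(1) = 10.
  α_6 = 9: Horner steps 3 → 10 → 10, so m(9) = 10.
Codeword c = [2, 2, 11, 4, 10, 10] ∈ F_13^6.


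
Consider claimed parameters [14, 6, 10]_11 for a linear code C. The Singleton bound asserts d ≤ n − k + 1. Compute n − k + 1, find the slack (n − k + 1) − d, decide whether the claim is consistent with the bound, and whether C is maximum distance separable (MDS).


Singleton RHS = n − k + 1 = 9, slack = -1, bound violated (no such code; not MDS).

Singleton bound: d ≤ n − k + 1.
Here n = 14, k = 6, so n − k + 1 = 9.
Given d = 10, check d ≤ 9: NO.
Slack = (n − k + 1) − d = -1.
The slack is negative: d = 10 exceeds n − k + 1 = 9 by 1, so the Singleton bound is violated and no linear [14, 6, 10]_11 code can exist. In particular it is not MDS (MDS requires d = n − k + 1 exactly).
Description: the claimed parameters are [14, 6, 10]_11; such a code would be impossible (violates the Singleton bound).


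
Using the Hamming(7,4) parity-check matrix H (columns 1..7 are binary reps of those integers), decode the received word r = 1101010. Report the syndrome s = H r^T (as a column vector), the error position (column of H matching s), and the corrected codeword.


s = (0, 0, 1)^T, error position = 1, corrected codeword c = 0101010

Compute s = H r^T mod 2 one row at a time:
  s_1 = 1 + 0 + 1 + 0 = 2 ≡ 0 (mod 2).
  s_2 = 1 + 0 + 1 + 0 = 2 ≡ 0 (mod 2).
  s_3 = 1 + 0 + 0 + 0 = 1 ≡ 1 (mod 2).
s = (0, 0, 1)^T — this equals column 1 of H (binary 001), so error is at position 1.
Correct: flip bit 1 of r = 1101010 to get c = 0101010.


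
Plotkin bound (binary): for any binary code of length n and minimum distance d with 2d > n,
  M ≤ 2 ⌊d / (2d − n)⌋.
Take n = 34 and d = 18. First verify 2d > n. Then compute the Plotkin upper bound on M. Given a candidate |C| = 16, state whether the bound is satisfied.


Plotkin bound M ≤ 18; given |C| = 16 ≤ bound (satisfied).

Check applicability: 2d = 36, n = 34.
2d − n = 2 > 0, so Plotkin applies.
Compute d/(2d−n) = 18/2 ≈ 9.0000.
⌊d/(2d−n)⌋ = 9.
Plotkin bound: M ≤ 2·9 = 18.
Given |C| = 16, check: satisfied.
This |C| is below the Plotkin bound.


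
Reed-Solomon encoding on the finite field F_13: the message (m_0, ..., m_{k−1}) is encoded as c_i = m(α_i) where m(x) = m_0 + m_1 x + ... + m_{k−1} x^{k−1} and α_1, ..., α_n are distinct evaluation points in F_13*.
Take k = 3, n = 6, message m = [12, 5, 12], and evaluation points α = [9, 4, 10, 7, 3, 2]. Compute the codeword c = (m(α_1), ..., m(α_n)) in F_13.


c = [2, 3, 1, 11, 5, 5]

Message polynomial: m(x) = 12 + 5·x + 12·x^2 (mod 13).
For each evaluation point α_i, compute m(α_i) mod 13:
  α_1 = 9: Horner steps 12 → 9 → 2, so m(9) = 2.
  α_2 = 4: Horner steps 12 → 1 → 3, so m(4) = 3.
  α_3 = 10: Horner steps 12 → 8 → 1, so m(10) = 1.
  α_4 = 7: Horner steps 12 → 11 → 11, so m(7) = 11.
  α_5 = 3: Horner steps 12 → 2 → 5, so m(3) = 5.
  α_6 = 2: Horner steps 12 → 3 → 5, so m(2) = 5.
Codeword c = [2, 3, 1, 11, 5, 5] ∈ F_13^6.


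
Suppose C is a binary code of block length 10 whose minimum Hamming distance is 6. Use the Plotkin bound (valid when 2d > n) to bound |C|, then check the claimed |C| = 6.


Plotkin bound M ≤ 6; given |C| = 6 ≤ bound (satisfied).

Check applicability: 2d = 12, n = 10.
2d − n = 2 > 0, so Plotkin applies.
Compute d/(2d−n) = 6/2 ≈ 3.0000.
⌊d/(2d−n)⌋ = 3.
Plotkin bound: M ≤ 2·3 = 6.
Given |C| = 6, check: satisfied.
This |C| is at the Plotkin bound.


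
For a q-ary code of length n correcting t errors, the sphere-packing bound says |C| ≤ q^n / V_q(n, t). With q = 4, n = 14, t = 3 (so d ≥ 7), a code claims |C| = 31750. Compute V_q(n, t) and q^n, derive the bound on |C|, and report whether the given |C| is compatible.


V_q(n, t) = 10690, q^n = 268435456, Hamming bound = 25110, |C| = 31750 > bound (violated).

Step 1: Compute V_q(n, t) = Σ_{j=0}^3 C(n, j) (q−1)^j.
  j = 0: C(14,0)·(3)^0 = 1·1 = 1.
  j = 1: C(14,1)·(3)^1 = 14·3 = 42.
  j = 2: C(14,2)·(3)^2 = 91·9 = 819.
  j = 3: C(14,3)·(3)^3 = 364·27 = 9828.
  V_q(n, t) = 1 + 42 + 819 + 9828 = 10690.
Step 2: q^n = 4^14 = 268435456.
Step 3: Hamming bound ⌊q^n / V_q(n,t)⌋ = ⌊268435456/10690⌋ = 25110.
Step 4: Compare |C| = 31750 to 25110: violated.
The claimed |C| lies above the Hamming bound, so no 4-ary code of length 14 with d ≥ 7 can have 31750 codewords.


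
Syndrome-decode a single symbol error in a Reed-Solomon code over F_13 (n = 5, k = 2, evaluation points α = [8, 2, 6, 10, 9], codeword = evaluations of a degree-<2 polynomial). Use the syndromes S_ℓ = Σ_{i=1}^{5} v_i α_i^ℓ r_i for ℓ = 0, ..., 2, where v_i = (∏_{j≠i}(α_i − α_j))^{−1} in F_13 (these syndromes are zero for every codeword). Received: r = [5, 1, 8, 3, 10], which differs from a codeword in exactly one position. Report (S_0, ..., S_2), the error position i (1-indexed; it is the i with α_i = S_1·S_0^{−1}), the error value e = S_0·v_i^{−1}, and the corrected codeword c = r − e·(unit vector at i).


S = (12, 3, 4), error at position 4, error magnitude e = 1, c = [5, 1, 8, 2, 10].

Step 1: column multipliers v_i = (∏_{j≠i}(α_i − α_j))^{−1} mod 13.
  i = 1 (α = 8): (8−2)(8−6)(8−10)(8−9) = 6·2·(−2)·(−1) = 24 ≡ 11, so v_1 = 11^{−1} = 6 (mod 13).
  i = 2 (α = 2): (2−8)(2−6)(2−10)(2−9) = (−6)·(−4)·(−8)·(−7) = 1344 ≡ 5, so v_2 = 5^{−1} = 8 (mod 13).
  i = 3 (α = 6): (6−8)(6−2)(6−10)(6−9) = (−2)·4·(−4)·(−3) = −96 ≡ 8, so v_3 = 8^{−1} = 5 (mod 13).
  i = 4 (α = 10): (10−8)(10−2)(10−6)(10−9) = 2·8·4·1 = 64 ≡ 12, so v_4 = 12^{−1} = 12 (mod 13).
  i = 5 (α = 9): (9−8)(9−2)(9−6)(9−10) = 1·7·3·(−1) = −21 ≡ 5, so v_5 = 5^{−1} = 8 (mod 13).
  v = [6, 8, 5, 12, 8].
Step 2: syndromes of r = [5, 1, 8, 3, 10] (all sums mod 13).
  S_0 = Σ v_i r_i = 6·5 + 8·1 + 5·8 + 12·3 + 8·10 = 194 ≡ 12.
  S_1 = Σ v_i α_i r_i = 6·8·5 + 8·2·1 + 5·6·8 + 12·10·3 + 8·9·10 = 1576 ≡ 3.
  α_i^2 mod 13 = [12, 4, 10, 9, 3].
  S_2 = Σ v_i α_i^2 r_i = 6·12·5 + 8·4·1 + 5·10·8 + 12·9·3 + 8·3·10 = 1356 ≡ 4.
  S = (12, 3, 4) ≠ 0, so r is not a codeword (an error is present).
Step 3: locate the error. For a single error e at position i, S_ℓ = v_i·e·α_i^ℓ, so α_err = S_1/S_0.
  S_0^{−1} = 12^{−1} = 12 (mod 13), so α_err = 3·12 = 36 ≡ 10 = α_4. Error position i = 4.
  Consistency check: S_2/S_1 = 4·9 = 36 ≡ 10 = α_err ✓ (single-error assumption holds).
Step 4: error magnitude e = S_0/v_4 = S_0·∏_{j≠4}(α_4 − α_j) = 12·12 = 144 ≡ 1 (mod 13).
Step 5: correct position 4: c_4 = r_4 − e = 3 − 1 ≡ 2 (mod 13). Hence c = [5, 1, 8, 2, 10].
  Check: interpolating c through the α_i gives m(x) = 4 + 5·x (degree < 2) with m(α_i) = c_i for every i, so c is indeed a codeword.


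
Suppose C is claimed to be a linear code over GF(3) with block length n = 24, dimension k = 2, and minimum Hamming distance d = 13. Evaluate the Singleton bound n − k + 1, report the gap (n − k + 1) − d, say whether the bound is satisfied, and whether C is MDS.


Singleton RHS = n − k + 1 = 23, slack = 10, bound satisfied, not MDS.

Singleton bound: d ≤ n − k + 1.
Here n = 24, k = 2, so n − k + 1 = 23.
Given d = 13, check d ≤ 23: YES.
Slack = (n − k + 1) − d = 10.
The code is NOT MDS (slack = 10 > 0).
Description: the claimed parameters are [24, 2, 13]_3; such a code would be non-MDS.


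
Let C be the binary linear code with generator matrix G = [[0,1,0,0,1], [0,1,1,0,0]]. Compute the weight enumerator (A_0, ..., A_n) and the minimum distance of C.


Weight distribution: A_0 = 1, A_2 = 3. Minimum distance d = 2.

Enumerate all 2^2 = 4 messages m ∈ F_2^2.
For each, compute codeword c = mG in F_2^5, then tally its weight.
  m = 00 → c = 00000, weight = 0.
  m = 10 → c = 01001, weight = 2.
  m = 01 → c = 01100, weight = 2.
  m = 11 → c = 00101, weight = 2.
Tally weights:
  weight 0: 1 codewords.
  weight 2: 3 codewords.
Minimum distance d = smallest w > 0 with A_w > 0 = 2.
Sanity: Σ A_w = 4 = 2^2 = 4 ✓.


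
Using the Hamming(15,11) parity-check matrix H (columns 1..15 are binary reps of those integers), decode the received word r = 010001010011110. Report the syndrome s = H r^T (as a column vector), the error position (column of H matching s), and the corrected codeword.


s = (1, 0, 0, 0)^T, error position = 8, corrected codeword c = 010001000011110

Compute s = H r^T mod 2 one row at a time:
  s_1 = 1 + 0 + 0 + 1 + 1 + 1 + 1 + 0 = 5 ≡ 1 (mod 2).
  s_2 = 0 + 0 + 1 + 0 + 1 + 1 + 1 + 0 = 4 ≡ 0 (mod 2).
  s_3 = 1 + 0 + 1 + 0 + 0 + 1 + 1 + 0 = 4 ≡ 0 (mod 2).
  s_4 = 0 + 0 + 0 + 0 + 0 + 1 + 1 + 0 = 2 ≡ 0 (mod 2).
s = (1, 0, 0, 0)^T — this equals column 8 of H (binary 1000), so error is at position 8.
Correct: flip bit 8 of r = 010001010011110 to get c = 010001000011110.


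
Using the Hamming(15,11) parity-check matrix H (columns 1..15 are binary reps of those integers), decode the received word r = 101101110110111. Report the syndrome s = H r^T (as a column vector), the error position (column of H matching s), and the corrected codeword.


s = (0, 0, 1, 0)^T, error position = 2, corrected codeword c = 111101110110111

Compute s = H r^T mod 2 one row at a time:
  s_1 = 1 + 0 + 1 + 1 + 0 + 1 + 1 + 1 = 6 ≡ 0 (mod 2).
  s_2 = 1 + 0 + 1 + 1 + 0 + 1 + 1 + 1 = 6 ≡ 0 (mod 2).
  s_3 = 0 + 1 + 1 + 1 + 1 + 1 + 1 + 1 = 7 ≡ 1 (mod 2).
  s_4 = 1 + 1 + 0 + 1 + 0 + 1 + 1 + 1 = 6 ≡ 0 (mod 2).
s = (0, 0, 1, 0)^T — this equals column 2 of H (binary 0010), so error is at position 2.
Correct: flip bit 2 of r = 101101110110111 to get c = 111101110110111.


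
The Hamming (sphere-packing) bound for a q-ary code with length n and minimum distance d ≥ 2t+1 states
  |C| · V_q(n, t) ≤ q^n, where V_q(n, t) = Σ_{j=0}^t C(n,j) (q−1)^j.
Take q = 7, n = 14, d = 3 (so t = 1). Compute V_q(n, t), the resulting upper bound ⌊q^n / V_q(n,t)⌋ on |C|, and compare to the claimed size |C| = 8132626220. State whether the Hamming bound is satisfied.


V_q(n, t) = 85, q^n = 678223072849, Hamming bound = 7979094974, |C| = 8132626220 > bound (violated).

Step 1: Compute V_q(n, t) = Σ_{j=0}^1 C(n, j) (q−1)^j.
  j = 0: C(14,0)·(6)^0 = 1·1 = 1.
  j = 1: C(14,1)·(6)^1 = 14·6 = 84.
  V_q(n, t) = 1 + 84 = 85.
Step 2: q^n = 7^14 = 678223072849.
Step 3: Hamming bound ⌊q^n / V_q(n,t)⌋ = ⌊678223072849/85⌋ = 7979094974.
Step 4: Compare |C| = 8132626220 to 7979094974: violated.
The claimed |C| lies above the Hamming bound, so no 7-ary code of length 14 with d ≥ 3 can have 8132626220 codewords.


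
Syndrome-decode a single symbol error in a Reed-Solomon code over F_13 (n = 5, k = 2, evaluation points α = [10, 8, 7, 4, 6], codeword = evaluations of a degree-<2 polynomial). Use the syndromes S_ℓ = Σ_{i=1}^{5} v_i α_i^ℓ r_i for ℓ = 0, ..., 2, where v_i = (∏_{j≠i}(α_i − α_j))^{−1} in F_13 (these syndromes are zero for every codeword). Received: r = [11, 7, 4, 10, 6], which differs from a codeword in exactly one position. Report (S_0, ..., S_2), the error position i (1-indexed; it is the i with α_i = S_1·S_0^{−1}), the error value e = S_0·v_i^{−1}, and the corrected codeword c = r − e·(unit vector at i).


S = (7, 4, 6), error at position 2, error magnitude e = 5, c = [11, 2, 4, 10, 6].

Step 1: column multipliers v_i = (∏_{j≠i}(α_i − α_j))^{−1} mod 13.
  i = 1 (α = 10): (10−8)(10−7)(10−4)(10−6) = 2·3·6·4 = 144 ≡ 1, so v_1 = 1^{−1} = 1 (mod 13).
  i = 2 (α = 8): (8−10)(8−7)(8−4)(8−6) = (−2)·1·4·2 = −16 ≡ 10, so v_2 = 10^{−1} = 4 (mod 13).
  i = 3 (α = 7): (7−10)(7−8)(7−4)(7−6) = (−3)·(−1)·3·1 = 9 ≡ 9, so v_3 = 9^{−1} = 3 (mod 13).
  i = 4 (α = 4): (4−10)(4−8)(4−7)(4−6) = (−6)·(−4)·(−3)·(−2) = 144 ≡ 1, so v_4 = 1^{−1} = 1 (mod 13).
  i = 5 (α = 6): (6−10)(6−8)(6−7)(6−4) = (−4)·(−2)·(−1)·2 = −16 ≡ 10, so v_5 = 10^{−1} = 4 (mod 13).
  v = [1, 4, 3, 1, 4].
Step 2: syndromes of r = [11, 7, 4, 10, 6] (all sums mod 13).
  S_0 = Σ v_i r_i = 1·11 + 4·7 + 3·4 + 1·10 + 4·6 = 85 ≡ 7.
  S_1 = Σ v_i α_i r_i = 1·10·11 + 4·8·7 + 3·7·4 + 1·4·10 + 4·6·6 = 602 ≡ 4.
  α_i^2 mod 13 = [9, 12, 10, 3, 10].
  S_2 = Σ v_i α_i^2 r_i = 1·9·11 + 4·12·7 + 3·10·4 + 1·3·10 + 4·10·6 = 825 ≡ 6.
  S = (7, 4, 6) ≠ 0, so r is not a codeword (an error is present).
Step 3: locate the error. For a single error e at position i, S_ℓ = v_i·e·α_i^ℓ, so α_err = S_1/S_0.
  S_0^{−1} = 7^{−1} = 2 (mod 13), so α_err = 4·2 = 8 ≡ 8 = α_2. Error position i = 2.
  Consistency check: S_2/S_1 = 6·10 = 60 ≡ 8 = α_err ✓ (single-error assumption holds).
Step 4: error magnitude e = S_0/v_2 = S_0·∏_{j≠2}(α_2 − α_j) = 7·10 = 70 ≡ 5 (mod 13).
Step 5: correct position 2: c_2 = r_2 − e = 7 − 5 ≡ 2 (mod 13). Hence c = [11, 2, 4, 10, 6].
  Check: interpolating c through the α_i gives m(x) = 5 + 11·x (degree < 2) with m(α_i) = c_i for every i, so c is indeed a codeword.


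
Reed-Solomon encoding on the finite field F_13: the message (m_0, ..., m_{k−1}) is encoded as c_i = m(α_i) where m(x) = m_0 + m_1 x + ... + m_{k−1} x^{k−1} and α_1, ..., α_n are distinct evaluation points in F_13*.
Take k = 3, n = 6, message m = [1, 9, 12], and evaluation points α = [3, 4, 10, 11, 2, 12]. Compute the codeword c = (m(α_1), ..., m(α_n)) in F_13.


c = [6, 8, 4, 5, 2, 4]

Message polynomial: m(x) = 1 + 9·x + 12·x^2 (mod 13).
For each evaluation point α_i, compute m(α_i) mod 13:
  α_1 = 3: Horner steps 12 → 6 → 6, so m(3) = 6.
  α_2 = 4: Horner steps 12 → 5 → 8, so m(4) = 8.
  α_3 = 10: Horner steps 12 → 12 → 4, so m(10) = 4.
  α_4 = 11: Horner steps 12 → 11 → 5, so m(11) = 5.
  α_5 = 2: Horner steps 12 → 7 → 2, so m(2) = 2.
  α_6 = 12: Horner steps 12 → 10 → 4, so m(12) = 4.
Codeword c = [6, 8, 4, 5, 2, 4] ∈ F_13^6.


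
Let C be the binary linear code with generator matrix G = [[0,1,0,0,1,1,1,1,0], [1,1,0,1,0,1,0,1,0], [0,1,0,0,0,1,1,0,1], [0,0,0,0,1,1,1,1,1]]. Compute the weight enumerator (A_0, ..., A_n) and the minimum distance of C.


Weight distribution: A_0 = 1, A_2 = 2, A_3 = 2, A_4 = 3, A_5 = 6, A_6 = 2. Minimum distance d = 2.

Enumerate all 2^4 = 16 messages m ∈ F_2^4.
For each, compute codeword c = mG in F_2^9, then tally its weight.
  m = 0000 → c = 000000000, weight = 0.
  m = 1000 → c = 010011110, weight = 5.
  m = 0100 → c = 110101010, weight = 5.
  m = 1100 → c = 100110100, weight = 4.
  m = 0010 → c = 010001101, weight = 4.
  m = 1010 → c = 000010011, weight = 3.
  m = 0110 → c = 100100111, weight = 5.
  m = 1110 → c = 110111001, weight = 6.
  m = 0001 → c = 000011111, weight = 5.
  m = 1001 → c = 010000001, weight = 2.
  m = 0101 → c = 110110101, weight = 6.
  m = 1101 → c = 100101011, weight = 5.
  m = 0011 → c = 010010010, weight = 3.
  m = 1011 → c = 000001100, weight = 2.
  m = 0111 → c = 100111000, weight = 4.
  m = 1111 → c = 110100110, weight = 5.
Tally weights:
  weight 0: 1 codewords.
  weight 2: 2 codewords.
  weight 3: 2 codewords.
  weight 4: 3 codewords.
  weight 5: 6 codewords.
  weight 6: 2 codewords.
Minimum distance d = smallest w > 0 with A_w > 0 = 2.
Sanity: Σ A_w = 16 = 2^4 = 16 ✓.


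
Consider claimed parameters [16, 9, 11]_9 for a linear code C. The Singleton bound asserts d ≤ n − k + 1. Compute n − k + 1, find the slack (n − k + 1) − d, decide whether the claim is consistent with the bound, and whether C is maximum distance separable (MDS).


Singleton RHS = n − k + 1 = 8, slack = -3, bound violated (no such code; not MDS).

Singleton bound: d ≤ n − k + 1.
Here n = 16, k = 9, so n − k + 1 = 8.
Given d = 11, check d ≤ 8: NO.
Slack = (n − k + 1) − d = -3.
The slack is negative: d = 11 exceeds n − k + 1 = 8 by 3, so the Singleton bound is violated and no linear [16, 9, 11]_9 code can exist. In particular it is not MDS (MDS requires d = n − k + 1 exactly).
Description: the claimed parameters are [16, 9, 11]_9; such a code would be impossible (violates the Singleton bound).


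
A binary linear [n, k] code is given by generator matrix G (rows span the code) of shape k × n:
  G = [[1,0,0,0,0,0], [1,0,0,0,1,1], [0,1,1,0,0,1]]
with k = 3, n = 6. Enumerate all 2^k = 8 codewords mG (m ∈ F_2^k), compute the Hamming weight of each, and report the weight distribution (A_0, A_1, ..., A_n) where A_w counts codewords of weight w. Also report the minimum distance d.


Weight distribution: A_0 = 1, A_1 = 1, A_2 = 1, A_3 = 3, A_4 = 2. Minimum distance d = 1.

Enumerate all 2^3 = 8 messages m ∈ F_2^3.
For each, compute codeword c = mG in F_2^6, then tally its weight.
  m = 000 → c = 000000, weight = 0.
  m = 100 → c = 100000, weight = 1.
  m = 010 → c = 100011, weight = 3.
  m = 110 → c = 000011, weight = 2.
  m = 001 → c = 011001, weight = 3.
  m = 101 → c = 111001, weight = 4.
  m = 011 → c = 111010, weight = 4.
  m = 111 → c = 011010, weight = 3.
Tally weights:
  weight 0: 1 codewords.
  weight 1: 1 codewords.
  weight 2: 1 codewords.
  weight 3: 3 codewords.
  weight 4: 2 codewords.
Minimum distance d = smallest w > 0 with A_w > 0 = 1.
Sanity: Σ A_w = 8 = 2^3 = 8 ✓.


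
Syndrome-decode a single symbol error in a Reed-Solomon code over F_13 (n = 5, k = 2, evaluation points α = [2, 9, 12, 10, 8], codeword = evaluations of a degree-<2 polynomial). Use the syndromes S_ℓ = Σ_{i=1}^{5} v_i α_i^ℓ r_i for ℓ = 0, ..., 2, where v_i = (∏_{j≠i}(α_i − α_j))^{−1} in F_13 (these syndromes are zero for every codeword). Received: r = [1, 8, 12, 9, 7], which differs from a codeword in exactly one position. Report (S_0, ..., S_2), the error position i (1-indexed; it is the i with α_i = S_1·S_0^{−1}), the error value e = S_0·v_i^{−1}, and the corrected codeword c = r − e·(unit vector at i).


S = (11, 2, 11), error at position 3, error magnitude e = 1, c = [1, 8, 11, 9, 7].

Step 1: column multipliers v_i = (∏_{j≠i}(α_i − α_j))^{−1} mod 13.
  i = 1 (α = 2): (2−9)(2−12)(2−10)(2−8) = (−7)·(−10)·(−8)·(−6) = 3360 ≡ 6, so v_1 = 6^{−1} = 11 (mod 13).
  i = 2 (α = 9): (9−2)(9−12)(9−10)(9−8) = 7·(−3)·(−1)·1 = 21 ≡ 8, so v_2 = 8^{−1} = 5 (mod 13).
  i = 3 (α = 12): (12−2)(12−9)(12−10)(12−8) = 10·3·2·4 = 240 ≡ 6, so v_3 = 6^{−1} = 11 (mod 13).
  i = 4 (α = 10): (10−2)(10−9)(10−12)(10−8) = 8·1·(−2)·2 = −32 ≡ 7, so v_4 = 7^{−1} = 2 (mod 13).
  i = 5 (α = 8): (8−2)(8−9)(8−12)(8−10) = 6·(−1)·(−4)·(−2) = −48 ≡ 4, so v_5 = 4^{−1} = 10 (mod 13).
  v = [11, 5, 11, 2, 10].
Step 2: syndromes of r = [1, 8, 12, 9, 7] (all sums mod 13).
  S_0 = Σ v_i r_i = 11·1 + 5·8 + 11·12 + 2·9 + 10·7 = 271 ≡ 11.
  S_1 = Σ v_i α_i r_i = 11·2·1 + 5·9·8 + 11·12·12 + 2·10·9 + 10·8·7 = 2706 ≡ 2.
  α_i^2 mod 13 = [4, 3, 1, 9, 12].
  S_2 = Σ v_i α_i^2 r_i = 11·4·1 + 5·3·8 + 11·1·12 + 2·9·9 + 10·12·7 = 1298 ≡ 11.
  S = (11, 2, 11) ≠ 0, so r is not a codeword (an error is present).
Step 3: locate the error. For a single error e at position i, S_ℓ = v_i·e·α_i^ℓ, so α_err = S_1/S_0.
  S_0^{−1} = 11^{−1} = 6 (mod 13), so α_err = 2·6 = 12 ≡ 12 = α_3. Error position i = 3.
  Consistency check: S_2/S_1 = 11·7 = 77 ≡ 12 = α_err ✓ (single-error assumption holds).
Step 4: error magnitude e = S_0/v_3 = S_0·∏_{j≠3}(α_3 − α_j) = 11·6 = 66 ≡ 1 (mod 13).
Step 5: correct position 3: c_3 = r_3 − e = 12 − 1 ≡ 11 (mod 13). Hence c = [1, 8, 11, 9, 7].
  Check: interpolating c through the α_i gives m(x) = 12 + 1·x (degree < 2) with m(α_i) = c_i for every i, so c is indeed a codeword.


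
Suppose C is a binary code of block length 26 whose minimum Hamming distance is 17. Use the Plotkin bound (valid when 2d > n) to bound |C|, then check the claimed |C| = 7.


Plotkin bound M ≤ 4; given |C| = 7 > bound (violated).

Check applicability: 2d = 34, n = 26.
2d − n = 8 > 0, so Plotkin applies.
Compute d/(2d−n) = 17/8 ≈ 2.1250.
⌊d/(2d−n)⌋ = 2.
Plotkin bound: M ≤ 2·2 = 4.
Given |C| = 7, check: VIOLATED.
This |C| is above the Plotkin bound, so no binary code with n = 26, d = 17 and 7 codewords exists.


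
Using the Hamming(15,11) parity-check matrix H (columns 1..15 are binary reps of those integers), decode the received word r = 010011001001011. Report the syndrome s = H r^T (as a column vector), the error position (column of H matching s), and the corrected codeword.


s = (0, 1, 0, 1)^T, error position = 5, corrected codeword c = 010001001001011

Compute s = H r^T mod 2 one row at a time:
  s_1 = 0 + 1 + 0 + 0 + 1 + 0 + 1 + 1 = 4 ≡ 0 (mod 2).
  s_2 = 0 + 1 + 1 + 0 + 1 + 0 + 1 + 1 = 5 ≡ 1 (mod 2).
  s_3 = 1 + 0 + 1 + 0 + 0 + 0 + 1 + 1 = 4 ≡ 0 (mod 2).
  s_4 = 0 + 0 + 1 + 0 + 1 + 0 + 0 + 1 = 3 ≡ 1 (mod 2).
s = (0, 1, 0, 1)^T — this equals column 5 of H (binary 0101), so error is at position 5.
Correct: flip bit 5 of r = 010011001001011 to get c = 010001001001011.


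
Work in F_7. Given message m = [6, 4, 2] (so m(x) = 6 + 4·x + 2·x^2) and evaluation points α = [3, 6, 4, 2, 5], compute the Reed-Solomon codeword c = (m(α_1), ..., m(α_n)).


c = [1, 4, 5, 1, 6]

Message polynomial: m(x) = 6 + 4·x + 2·x^2 (mod 7).
For each evaluation point α_i, compute m(α_i) mod 7:
  α_1 = 3: Horner steps 2 → 3 → 1, so m(3) = 1.
  α_2 = 6: Horner steps 2 → 2 → 4, so m(6) = 4.
  α_3 = 4: Horner steps 2 → 5 → 5, so m(4) = 5.
  α_4 = 2: Horner steps 2 → 1 → 1, so m(2) = 1.
  α_5 = 5: Horner steps 2 → 0 → 6, so m(5) = 6.
Codeword c = [1, 4, 5, 1, 6] ∈ F_7^5.


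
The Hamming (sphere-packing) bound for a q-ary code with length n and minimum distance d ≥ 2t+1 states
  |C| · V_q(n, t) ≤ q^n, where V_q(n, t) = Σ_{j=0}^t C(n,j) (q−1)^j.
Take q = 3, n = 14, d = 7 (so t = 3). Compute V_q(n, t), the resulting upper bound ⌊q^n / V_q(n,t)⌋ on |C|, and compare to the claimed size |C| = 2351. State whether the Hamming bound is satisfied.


V_q(n, t) = 3305, q^n = 4782969, Hamming bound = 1447, |C| = 2351 > bound (violated).

Step 1: Compute V_q(n, t) = Σ_{j=0}^3 C(n, j) (q−1)^j.
  j = 0: C(14,0)·(2)^0 = 1·1 = 1.
  j = 1: C(14,1)·(2)^1 = 14·2 = 28.
  j = 2: C(14,2)·(2)^2 = 91·4 = 364.
  j = 3: C(14,3)·(2)^3 = 364·8 = 2912.
  V_q(n, t) = 1 + 28 + 364 + 2912 = 3305.
Step 2: q^n = 3^14 = 4782969.
Step 3: Hamming bound ⌊q^n / V_q(n,t)⌋ = ⌊4782969/3305⌋ = 1447.
Step 4: Compare |C| = 2351 to 1447: violated.
The claimed |C| lies above the Hamming bound, so no 3-ary code of length 14 with d ≥ 7 can have 2351 codewords.


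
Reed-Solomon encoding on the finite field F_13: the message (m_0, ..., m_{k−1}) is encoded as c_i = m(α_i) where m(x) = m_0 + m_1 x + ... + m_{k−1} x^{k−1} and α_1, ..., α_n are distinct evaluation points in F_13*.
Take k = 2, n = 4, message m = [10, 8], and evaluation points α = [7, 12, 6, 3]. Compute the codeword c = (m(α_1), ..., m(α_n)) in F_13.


c = [1, 2, 6, 8]

Message polynomial: m(x) = 10 + 8·x (mod 13).
For each evaluation point α_i, compute m(α_i) mod 13:
  α_1 = 7: Horner steps 8 → 1, so m(7) = 1.
  α_2 = 12: Horner steps 8 → 2, so m(12) = 2.
  α_3 = 6: Horner steps 8 → 6, so m(6) = 6.
  α_4 = 3: Horner steps 8 → 8, so m(3) = 8.
Codeword c = [1, 2, 6, 8] ∈ F_13^4.


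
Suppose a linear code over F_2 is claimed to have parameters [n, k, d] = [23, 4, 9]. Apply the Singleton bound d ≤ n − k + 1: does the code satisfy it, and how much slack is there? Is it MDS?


Singleton RHS = n − k + 1 = 20, slack = 11, bound satisfied, not MDS.

Singleton bound: d ≤ n − k + 1.
Here n = 23, k = 4, so n − k + 1 = 20.
Given d = 9, check d ≤ 20: YES.
Slack = (n − k + 1) − d = 11.
The code is NOT MDS (slack = 11 > 0).
Description: the claimed parameters are [23, 4, 9]_2; such a code would be non-MDS.


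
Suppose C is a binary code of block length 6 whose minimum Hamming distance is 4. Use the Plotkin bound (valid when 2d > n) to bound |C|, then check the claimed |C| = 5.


Plotkin bound M ≤ 4; given |C| = 5 > bound (violated).

Check applicability: 2d = 8, n = 6.
2d − n = 2 > 0, so Plotkin applies.
Compute d/(2d−n) = 4/2 ≈ 2.0000.
⌊d/(2d−n)⌋ = 2.
Plotkin bound: M ≤ 2·2 = 4.
Given |C| = 5, check: VIOLATED.
This |C| is above the Plotkin bound, so no binary code with n = 6, d = 4 and 5 codewords exists.


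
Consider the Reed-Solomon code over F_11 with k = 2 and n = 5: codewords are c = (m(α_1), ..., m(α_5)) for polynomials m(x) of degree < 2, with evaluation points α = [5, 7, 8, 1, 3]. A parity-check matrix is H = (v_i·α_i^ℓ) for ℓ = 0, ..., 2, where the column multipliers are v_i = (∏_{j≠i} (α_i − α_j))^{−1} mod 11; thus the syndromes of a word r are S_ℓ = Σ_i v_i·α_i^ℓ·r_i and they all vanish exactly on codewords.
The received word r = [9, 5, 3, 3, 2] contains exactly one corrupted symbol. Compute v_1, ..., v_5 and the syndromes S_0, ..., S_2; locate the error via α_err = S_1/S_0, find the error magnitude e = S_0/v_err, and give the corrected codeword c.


S = (5, 5, 5), error at position 4, error magnitude e = 8, c = [9, 5, 3, 6, 2].

Step 1: column multipliers v_i = (∏_{j≠i}(α_i − α_j))^{−1} mod 11.
  i = 1 (α = 5): (5−7)(5−8)(5−1)(5−3) = (−2)·(−3)·4·2 = 48 ≡ 4, so v_1 = 4^{−1} = 3 (mod 11).
  i = 2 (α = 7): (7−5)(7−8)(7−1)(7−3) = 2·(−1)·6·4 = −48 ≡ 7, so v_2 = 7^{−1} = 8 (mod 11).
  i = 3 (α = 8): (8−5)(8−7)(8−1)(8−3) = 3·1·7·5 = 105 ≡ 6, so v_3 = 6^{−1} = 2 (mod 11).
  i = 4 (α = 1): (1−5)(1−7)(1−8)(1−3) = (−4)·(−6)·(−7)·(−2) = 336 ≡ 6, so v_4 = 6^{−1} = 2 (mod 11).
  i = 5 (α = 3): (3−5)(3−7)(3−8)(3−1) = (−2)·(−4)·(−5)·2 = −80 ≡ 8, so v_5 = 8^{−1} = 7 (mod 11).
  v = [3, 8, 2, 2, 7].
Step 2: syndromes of r = [9, 5, 3, 3, 2] (all sums mod 11).
  S_0 = Σ v_i r_i = 3·9 + 8·5 + 2·3 + 2·3 + 7·2 = 93 ≡ 5.
  S_1 = Σ v_i α_i r_i = 3·5·9 + 8·7·5 + 2·8·3 + 2·1·3 + 7·3·2 = 511 ≡ 5.
  α_i^2 mod 11 = [3, 5, 9, 1, 9].
  S_2 = Σ v_i α_i^2 r_i = 3·3·9 + 8·5·5 + 2·9·3 + 2·1·3 + 7·9·2 = 467 ≡ 5.
  S = (5, 5, 5) ≠ 0, so r is not a codeword (an error is present).
Step 3: locate the error. For a single error e at position i, S_ℓ = v_i·e·α_i^ℓ, so α_err = S_1/S_0.
  S_0^{−1} = 5^{−1} = 9 (mod 11), so α_err = 5·9 = 45 ≡ 1 = α_4. Error position i = 4.
  Consistency check: S_2/S_1 = 5·9 = 45 ≡ 1 = α_err ✓ (single-error assumption holds).
Step 4: error magnitude e = S_0/v_4 = S_0·∏_{j≠4}(α_4 − α_j) = 5·6 = 30 ≡ 8 (mod 11).
Step 5: correct position 4: c_4 = r_4 − e = 3 − 8 ≡ 6 (mod 11). Hence c = [9, 5, 3, 6, 2].
  Check: interpolating c through the α_i gives m(x) = 8 + 9·x (degree < 2) with m(α_i) = c_i for every i, so c is indeed a codeword.


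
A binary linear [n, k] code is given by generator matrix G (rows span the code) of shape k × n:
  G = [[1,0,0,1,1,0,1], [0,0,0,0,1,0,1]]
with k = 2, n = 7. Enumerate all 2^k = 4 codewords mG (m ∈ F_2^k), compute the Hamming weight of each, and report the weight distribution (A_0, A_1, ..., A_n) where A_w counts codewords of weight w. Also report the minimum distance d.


Weight distribution: A_0 = 1, A_2 = 2, A_4 = 1. Minimum distance d = 2.

Enumerate all 2^2 = 4 messages m ∈ F_2^2.
For each, compute codeword c = mG in F_2^7, then tally its weight.
  m = 00 → c = 0000000, weight = 0.
  m = 10 → c = 1001101, weight = 4.
  m = 01 → c = 0000101, weight = 2.
  m = 11 → c = 1001000, weight = 2.
Tally weights:
  weight 0: 1 codewords.
  weight 2: 2 codewords.
  weight 4: 1 codewords.
Minimum distance d = smallest w > 0 with A_w > 0 = 2.
Sanity: Σ A_w = 4 = 2^2 = 4 ✓.


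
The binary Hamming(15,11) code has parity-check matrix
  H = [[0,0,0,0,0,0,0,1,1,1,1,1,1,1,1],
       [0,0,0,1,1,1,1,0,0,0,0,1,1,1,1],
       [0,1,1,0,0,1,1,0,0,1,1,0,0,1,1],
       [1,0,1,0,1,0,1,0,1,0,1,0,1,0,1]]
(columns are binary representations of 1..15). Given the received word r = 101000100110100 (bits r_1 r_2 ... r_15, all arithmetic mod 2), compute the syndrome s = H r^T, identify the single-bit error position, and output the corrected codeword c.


s = (1, 0, 0, 1)^T, error position = 9, corrected codeword c = 101000101110100

Compute s = H r^T mod 2 one row at a time:
  s_1 = 0 + 0 + 1 + 1 + 0 + 1 + 0 + 0 = 3 ≡ 1 (mod 2).
  s_2 = 0 + 0 + 0 + 1 + 0 + 1 + 0 + 0 = 2 ≡ 0 (mod 2).
  s_3 = 0 + 1 + 0 + 1 + 1 + 1 + 0 + 0 = 4 ≡ 0 (mod 2).
  s_4 = 1 + 1 + 0 + 1 + 0 + 1 + 1 + 0 = 5 ≡ 1 (mod 2).
s = (1, 0, 0, 1)^T — this equals column 9 of H (binary 1001), so error is at position 9.
Correct: flip bit 9 of r = 101000100110100 to get c = 101000101110100.


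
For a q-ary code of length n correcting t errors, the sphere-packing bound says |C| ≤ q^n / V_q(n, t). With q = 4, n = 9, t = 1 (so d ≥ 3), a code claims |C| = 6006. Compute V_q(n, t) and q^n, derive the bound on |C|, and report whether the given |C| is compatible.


V_q(n, t) = 28, q^n = 262144, Hamming bound = 9362, |C| = 6006 ≤ bound (satisfied).

Step 1: Compute V_q(n, t) = Σ_{j=0}^1 C(n, j) (q−1)^j.
  j = 0: C(9,0)·(3)^0 = 1·1 = 1.
  j = 1: C(9,1)·(3)^1 = 9·3 = 27.
  V_q(n, t) = 1 + 27 = 28.
Step 2: q^n = 4^9 = 262144.
Step 3: Hamming bound ⌊q^n / V_q(n,t)⌋ = ⌊262144/28⌋ = 9362.
Step 4: Compare |C| = 6006 to 9362: satisfied.
The claimed |C| lies below the Hamming bound.


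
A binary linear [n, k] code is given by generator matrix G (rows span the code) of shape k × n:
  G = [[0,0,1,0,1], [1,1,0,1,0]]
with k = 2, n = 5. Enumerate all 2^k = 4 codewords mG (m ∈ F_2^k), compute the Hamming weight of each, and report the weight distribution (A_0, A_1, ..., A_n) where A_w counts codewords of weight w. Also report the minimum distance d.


Weight distribution: A_0 = 1, A_2 = 1, A_3 = 1, A_5 = 1. Minimum distance d = 2.

Enumerate all 2^2 = 4 messages m ∈ F_2^2.
For each, compute codeword c = mG in F_2^5, then tally its weight.
  m = 00 → c = 00000, weight = 0.
  m = 10 → c = 00101, weight = 2.
  m = 01 → c = 11010, weight = 3.
  m = 11 → c = 11111, weight = 5.
Tally weights:
  weight 0: 1 codewords.
  weight 2: 1 codewords.
  weight 3: 1 codewords.
  weight 5: 1 codewords.
Minimum distance d = smallest w > 0 with A_w > 0 = 2.
Sanity: Σ A_w = 4 = 2^2 = 4 ✓.
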